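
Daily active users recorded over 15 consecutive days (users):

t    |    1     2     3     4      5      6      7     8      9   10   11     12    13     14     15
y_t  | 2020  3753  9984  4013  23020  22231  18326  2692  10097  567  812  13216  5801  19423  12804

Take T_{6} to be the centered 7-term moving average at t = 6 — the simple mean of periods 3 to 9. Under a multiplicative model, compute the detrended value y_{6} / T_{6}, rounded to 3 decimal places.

1.722

Trend T_6 = (9984 + 4013 + 23020 + 22231 + 18326 + 2692 + 10097) / 7 = 90363/7 = 12909.00000
Ratio to trend: 22231 / 12909.00000 = 1.722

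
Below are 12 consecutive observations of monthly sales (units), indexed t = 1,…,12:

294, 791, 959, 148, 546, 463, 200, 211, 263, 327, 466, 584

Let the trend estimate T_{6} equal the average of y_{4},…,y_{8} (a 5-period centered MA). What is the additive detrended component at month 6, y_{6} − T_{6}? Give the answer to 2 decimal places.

149.40

Trend T_6 = (148 + 546 + 463 + 200 + 211) / 5 = 1568/5 = 313.6000
Detrended value: 463 − 313.6000 = 149.40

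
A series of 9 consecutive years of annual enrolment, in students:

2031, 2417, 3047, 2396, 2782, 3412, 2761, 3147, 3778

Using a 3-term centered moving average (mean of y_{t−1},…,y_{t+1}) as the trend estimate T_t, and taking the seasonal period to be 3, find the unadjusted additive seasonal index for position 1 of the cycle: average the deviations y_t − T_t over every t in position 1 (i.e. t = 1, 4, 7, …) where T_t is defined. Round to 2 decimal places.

Season position 1 occurs at t = 4, 7 (where T_t is defined).
t=4: T_4 = 2741.6667; y_4 − T_4 = 2396 − 2741.6667 = -345.6667
t=7: T_7 = 3106.6667; y_7 − T_7 = 2761 − 3106.6667 = -345.6667
Mean deviation: (-345.6667 + -345.6667) / 2 = -345.67

-345.67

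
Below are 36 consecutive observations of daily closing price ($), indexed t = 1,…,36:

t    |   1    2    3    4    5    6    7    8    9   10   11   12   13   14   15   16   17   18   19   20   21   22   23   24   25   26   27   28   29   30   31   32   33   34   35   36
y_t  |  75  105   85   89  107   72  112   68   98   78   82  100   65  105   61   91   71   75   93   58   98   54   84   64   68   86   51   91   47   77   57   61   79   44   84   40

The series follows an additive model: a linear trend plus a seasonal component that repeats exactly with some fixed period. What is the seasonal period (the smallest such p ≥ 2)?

First differences y_{t+1} − y_t: 30, -20, 4, 18, -35, 40, -44, 30, -20, 4, 18, -35, 40, -44, 30, -20, …
The difference pattern repeats every 7 terms and not for any smaller step, so p = 7.

7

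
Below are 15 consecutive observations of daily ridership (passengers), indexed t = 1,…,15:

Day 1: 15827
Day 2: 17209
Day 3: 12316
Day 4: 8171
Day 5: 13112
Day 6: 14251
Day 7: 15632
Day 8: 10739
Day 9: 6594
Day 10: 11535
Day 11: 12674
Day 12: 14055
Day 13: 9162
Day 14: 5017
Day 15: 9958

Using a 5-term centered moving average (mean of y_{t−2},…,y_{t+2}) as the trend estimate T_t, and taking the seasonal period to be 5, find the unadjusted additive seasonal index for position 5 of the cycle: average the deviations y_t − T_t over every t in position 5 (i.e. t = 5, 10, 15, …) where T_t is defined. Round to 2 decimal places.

Season position 5 occurs at t = 5, 10 (where T_t is defined).
t=5: T_5 = 12696.4000; y_5 − T_5 = 13112 − 12696.4000 = 415.6000
t=10: T_10 = 11119.4000; y_10 − T_10 = 11535 − 11119.4000 = 415.6000
Mean deviation: (415.6000 + 415.6000) / 2 = 415.60

415.60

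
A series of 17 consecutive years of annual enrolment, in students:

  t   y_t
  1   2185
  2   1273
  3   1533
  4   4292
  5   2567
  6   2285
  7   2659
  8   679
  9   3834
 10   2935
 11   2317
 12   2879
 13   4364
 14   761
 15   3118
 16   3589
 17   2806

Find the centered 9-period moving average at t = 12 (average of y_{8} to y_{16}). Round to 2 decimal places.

Sum of periods 8–16: 679 + 3834 + 2935 + 2317 + 2879 + 4364 + 761 + 3118 + 3589 = 24476
Divide by 9: 24476 / 9 = 2719.56

2719.56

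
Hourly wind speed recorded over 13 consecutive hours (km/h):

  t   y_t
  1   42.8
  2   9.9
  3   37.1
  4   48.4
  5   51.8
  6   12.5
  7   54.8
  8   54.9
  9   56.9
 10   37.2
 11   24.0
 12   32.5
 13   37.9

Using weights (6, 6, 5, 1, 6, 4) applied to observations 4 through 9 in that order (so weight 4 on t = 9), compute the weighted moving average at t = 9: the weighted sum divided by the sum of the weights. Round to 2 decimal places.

Weighted sum: 6·48.4 + 6·51.8 + 5·12.5 + 1·54.8 + 6·54.9 + 4·56.9 = 290.4 + 310.8 + 62.5 + 54.8 + 329.4 + 227.6 = 1275.5
Weight total: 6 + 6 + 5 + 1 + 6 + 4 = 28
WMA = 1275.5 / 28 = 45.55

45.55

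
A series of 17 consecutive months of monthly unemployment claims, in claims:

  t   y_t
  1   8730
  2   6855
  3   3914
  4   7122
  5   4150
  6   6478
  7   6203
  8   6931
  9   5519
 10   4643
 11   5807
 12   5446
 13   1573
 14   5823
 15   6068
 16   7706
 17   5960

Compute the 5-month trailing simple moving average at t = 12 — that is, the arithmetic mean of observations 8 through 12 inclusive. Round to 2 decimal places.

Sum of periods 8–12: 6931 + 5519 + 4643 + 5807 + 5446 = 28346
Divide by 5: 28346 / 5 = 5669.20

5669.20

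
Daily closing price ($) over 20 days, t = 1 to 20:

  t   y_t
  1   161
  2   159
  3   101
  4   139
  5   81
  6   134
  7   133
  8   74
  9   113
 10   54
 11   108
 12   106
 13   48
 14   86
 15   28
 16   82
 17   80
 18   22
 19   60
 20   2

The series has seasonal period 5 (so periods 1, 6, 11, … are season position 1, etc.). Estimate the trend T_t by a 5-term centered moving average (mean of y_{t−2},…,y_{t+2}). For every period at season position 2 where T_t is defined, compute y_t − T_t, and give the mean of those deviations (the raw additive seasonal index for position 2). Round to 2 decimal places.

Season position 2 occurs at t = 7, 12, 17 (where T_t is defined).
t=7: T_7 = 107.0000; y_7 − T_7 = 133 − 107.0000 = 26.0000
t=12: T_12 = 80.4000; y_12 − T_12 = 106 − 80.4000 = 25.6000
t=17: T_17 = 54.4000; y_17 − T_17 = 80 − 54.4000 = 25.6000
Mean deviation: (26.0000 + 25.6000 + 25.6000) / 3 = 25.73

25.73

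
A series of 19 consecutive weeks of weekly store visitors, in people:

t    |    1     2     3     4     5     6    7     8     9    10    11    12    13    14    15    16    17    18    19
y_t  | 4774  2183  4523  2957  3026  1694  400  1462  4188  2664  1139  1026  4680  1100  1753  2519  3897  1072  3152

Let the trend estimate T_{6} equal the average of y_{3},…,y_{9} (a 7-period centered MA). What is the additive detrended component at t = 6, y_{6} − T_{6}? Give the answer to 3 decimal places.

-913.143

Trend T_6 = (4523 + 2957 + 3026 + 1694 + 400 + 1462 + 4188) / 7 = 18250/7 = 2607.14286
Detrended value: 1694 − 2607.14286 = -913.143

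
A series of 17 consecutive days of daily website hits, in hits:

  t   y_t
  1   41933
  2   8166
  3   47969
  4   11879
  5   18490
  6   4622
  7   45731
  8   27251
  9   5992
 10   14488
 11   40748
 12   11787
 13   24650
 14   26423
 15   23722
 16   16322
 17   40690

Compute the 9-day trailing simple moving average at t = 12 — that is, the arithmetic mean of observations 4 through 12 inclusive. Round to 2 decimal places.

20109.78

Sum of periods 4–12: 11879 + 18490 + 4622 + 45731 + 27251 + 5992 + 14488 + 40748 + 11787 = 180988
Divide by 9: 180988 / 9 = 20109.78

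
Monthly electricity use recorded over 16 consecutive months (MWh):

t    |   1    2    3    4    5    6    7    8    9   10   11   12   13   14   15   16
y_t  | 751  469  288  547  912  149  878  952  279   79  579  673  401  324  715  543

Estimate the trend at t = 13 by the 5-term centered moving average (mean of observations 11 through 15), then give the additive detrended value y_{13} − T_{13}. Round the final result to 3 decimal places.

-137.400

Trend T_13 = (579 + 673 + 401 + 324 + 715) / 5 = 2692/5 = 538.40000
Detrended value: 401 − 538.40000 = -137.400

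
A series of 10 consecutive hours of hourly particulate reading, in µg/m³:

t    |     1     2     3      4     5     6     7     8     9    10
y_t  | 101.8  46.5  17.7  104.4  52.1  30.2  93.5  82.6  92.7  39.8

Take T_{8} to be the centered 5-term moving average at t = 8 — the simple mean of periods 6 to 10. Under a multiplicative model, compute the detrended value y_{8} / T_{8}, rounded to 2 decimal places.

1.22

Trend T_8 = (30.2 + 93.5 + 82.6 + 92.7 + 39.8) / 5 = 338.8/5 = 67.7600
Ratio to trend: 82.6 / 67.7600 = 1.22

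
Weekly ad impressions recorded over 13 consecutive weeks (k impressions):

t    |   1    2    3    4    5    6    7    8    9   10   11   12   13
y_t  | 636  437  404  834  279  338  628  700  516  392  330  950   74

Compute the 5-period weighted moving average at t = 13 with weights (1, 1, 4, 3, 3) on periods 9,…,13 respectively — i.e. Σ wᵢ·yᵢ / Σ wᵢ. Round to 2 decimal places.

Weighted sum: 1·516 + 1·392 + 4·330 + 3·950 + 3·74 = 516 + 392 + 1320 + 2850 + 222 = 5300
Weight total: 1 + 1 + 4 + 3 + 3 = 12
WMA = 5300 / 12 = 441.67

441.67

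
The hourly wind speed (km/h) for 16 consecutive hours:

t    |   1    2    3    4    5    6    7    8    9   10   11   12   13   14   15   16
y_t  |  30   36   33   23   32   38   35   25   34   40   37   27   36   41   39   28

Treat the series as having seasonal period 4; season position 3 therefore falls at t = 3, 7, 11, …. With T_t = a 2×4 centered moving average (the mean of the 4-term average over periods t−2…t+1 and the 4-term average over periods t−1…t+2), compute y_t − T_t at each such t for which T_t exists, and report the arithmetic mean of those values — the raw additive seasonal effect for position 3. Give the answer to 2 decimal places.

Season position 3 occurs at t = 3, 7, 11 (where T_t is defined).
t=3: T_3 = 30.7500; y_3 − T_3 = 33 − 30.7500 = 2.2500
t=7: T_7 = 32.7500; y_7 − T_7 = 35 − 32.7500 = 2.2500
t=11: T_11 = 34.7500; y_11 − T_11 = 37 − 34.7500 = 2.2500
Mean deviation: (2.2500 + 2.2500 + 2.2500) / 3 = 2.25

2.25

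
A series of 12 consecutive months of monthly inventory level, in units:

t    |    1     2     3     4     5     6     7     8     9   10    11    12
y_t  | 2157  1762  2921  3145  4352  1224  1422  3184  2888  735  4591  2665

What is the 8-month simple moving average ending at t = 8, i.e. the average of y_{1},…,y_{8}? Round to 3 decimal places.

Sum of periods 1–8: 2157 + 1762 + 2921 + 3145 + 4352 + 1224 + 1422 + 3184 = 20167
Divide by 8: 20167 / 8 = 2520.875

2520.875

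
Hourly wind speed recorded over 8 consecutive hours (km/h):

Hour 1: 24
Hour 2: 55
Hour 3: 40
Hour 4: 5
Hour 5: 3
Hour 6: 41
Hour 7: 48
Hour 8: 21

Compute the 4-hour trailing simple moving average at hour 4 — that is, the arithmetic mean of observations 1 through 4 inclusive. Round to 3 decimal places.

Sum of periods 1–4: 24 + 55 + 40 + 5 = 124
Divide by 4: 124 / 4 = 31.000

31.000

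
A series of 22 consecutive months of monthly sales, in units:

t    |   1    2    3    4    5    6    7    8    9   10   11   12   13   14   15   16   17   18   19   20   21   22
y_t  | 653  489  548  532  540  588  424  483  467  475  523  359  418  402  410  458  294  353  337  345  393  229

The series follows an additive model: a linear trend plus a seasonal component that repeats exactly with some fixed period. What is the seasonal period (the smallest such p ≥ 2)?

5

First differences y_{t+1} − y_t: -164, 59, -16, 8, 48, -164, 59, -16, 8, 48, -164, 59, …
The difference pattern repeats every 5 terms and not for any smaller step, so p = 5.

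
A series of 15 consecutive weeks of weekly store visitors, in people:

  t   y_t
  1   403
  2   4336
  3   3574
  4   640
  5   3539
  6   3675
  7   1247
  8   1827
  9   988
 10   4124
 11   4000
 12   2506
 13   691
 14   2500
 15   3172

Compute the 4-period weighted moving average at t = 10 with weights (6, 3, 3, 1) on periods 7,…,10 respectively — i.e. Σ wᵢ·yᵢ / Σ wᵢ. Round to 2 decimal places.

Weighted sum: 6·1247 + 3·1827 + 3·988 + 1·4124 = 7482 + 5481 + 2964 + 4124 = 20051
Weight total: 6 + 3 + 3 + 1 = 13
WMA = 20051 / 13 = 1542.38

1542.38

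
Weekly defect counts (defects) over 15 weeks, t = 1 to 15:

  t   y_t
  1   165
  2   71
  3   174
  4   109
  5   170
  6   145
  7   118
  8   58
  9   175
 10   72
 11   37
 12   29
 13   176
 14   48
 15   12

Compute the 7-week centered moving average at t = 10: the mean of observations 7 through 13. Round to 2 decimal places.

95.00

Sum of periods 7–13: 118 + 58 + 175 + 72 + 37 + 29 + 176 = 665
Divide by 7: 665 / 7 = 95.00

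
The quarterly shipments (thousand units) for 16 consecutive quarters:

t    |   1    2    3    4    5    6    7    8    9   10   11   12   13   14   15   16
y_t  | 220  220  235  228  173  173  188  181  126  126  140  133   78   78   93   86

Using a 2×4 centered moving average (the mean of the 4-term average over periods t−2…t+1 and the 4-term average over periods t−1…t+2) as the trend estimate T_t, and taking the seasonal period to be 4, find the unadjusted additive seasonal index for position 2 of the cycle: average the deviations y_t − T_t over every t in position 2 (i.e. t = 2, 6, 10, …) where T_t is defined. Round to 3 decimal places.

-11.500

Season position 2 occurs at t = 6, 10, 14 (where T_t is defined).
t=6: T_6 = 184.62500; y_6 − T_6 = 173 − 184.62500 = -11.62500
t=10: T_10 = 137.25000; y_10 − T_10 = 126 − 137.25000 = -11.25000
t=14: T_14 = 89.62500; y_14 − T_14 = 78 − 89.62500 = -11.62500
Mean deviation: (-11.62500 + -11.25000 + -11.62500) / 3 = -11.500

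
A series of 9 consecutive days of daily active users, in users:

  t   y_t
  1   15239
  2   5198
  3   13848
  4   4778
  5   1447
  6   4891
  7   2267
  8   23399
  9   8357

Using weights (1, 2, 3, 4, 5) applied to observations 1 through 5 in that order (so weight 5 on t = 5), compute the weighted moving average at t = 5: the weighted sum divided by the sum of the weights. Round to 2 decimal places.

Weighted sum: 1·15239 + 2·5198 + 3·13848 + 4·4778 + 5·1447 = 15239 + 10396 + 41544 + 19112 + 7235 = 93526
Weight total: 1 + 2 + 3 + 4 + 5 = 15
WMA = 93526 / 15 = 6235.07

6235.07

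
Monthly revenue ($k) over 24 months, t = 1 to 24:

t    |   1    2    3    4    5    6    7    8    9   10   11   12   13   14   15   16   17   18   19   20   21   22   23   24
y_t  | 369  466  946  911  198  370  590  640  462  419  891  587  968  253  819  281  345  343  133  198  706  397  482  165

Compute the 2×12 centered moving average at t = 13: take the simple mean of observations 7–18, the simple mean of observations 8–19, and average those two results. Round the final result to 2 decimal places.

530.79

Sum over 7–18: 590 + 640 + 462 + 419 + 891 + 587 + 968 + 253 + 819 + 281 + 345 + 343 = 6598
Sum over 8–19: 640 + 462 + 419 + 891 + 587 + 968 + 253 + 819 + 281 + 345 + 343 + 133 = 6141
CMA at t=13 = (6598 + 6141) / (2·12) = 12739 / 24 = 530.79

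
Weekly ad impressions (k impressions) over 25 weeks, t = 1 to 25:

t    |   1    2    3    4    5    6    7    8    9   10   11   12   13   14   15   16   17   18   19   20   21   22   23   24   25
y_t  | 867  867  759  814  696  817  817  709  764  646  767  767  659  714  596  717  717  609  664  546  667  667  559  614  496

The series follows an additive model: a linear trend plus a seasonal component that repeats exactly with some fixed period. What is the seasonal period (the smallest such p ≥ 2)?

5

First differences y_{t+1} − y_t: 0, -108, 55, -118, 121, 0, -108, 55, -118, 121, 0, -108, …
The difference pattern repeats every 5 terms and not for any smaller step, so p = 5.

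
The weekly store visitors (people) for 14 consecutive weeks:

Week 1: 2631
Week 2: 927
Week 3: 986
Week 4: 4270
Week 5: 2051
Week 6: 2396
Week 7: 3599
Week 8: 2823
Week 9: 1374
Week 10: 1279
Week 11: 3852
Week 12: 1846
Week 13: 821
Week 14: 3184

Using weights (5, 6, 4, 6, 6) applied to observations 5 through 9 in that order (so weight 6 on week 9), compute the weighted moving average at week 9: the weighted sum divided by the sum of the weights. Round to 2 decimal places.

Weighted sum: 5·2051 + 6·2396 + 4·3599 + 6·2823 + 6·1374 = 10255 + 14376 + 14396 + 16938 + 8244 = 64209
Weight total: 5 + 6 + 4 + 6 + 6 = 27
WMA = 64209 / 27 = 2378.11

2378.11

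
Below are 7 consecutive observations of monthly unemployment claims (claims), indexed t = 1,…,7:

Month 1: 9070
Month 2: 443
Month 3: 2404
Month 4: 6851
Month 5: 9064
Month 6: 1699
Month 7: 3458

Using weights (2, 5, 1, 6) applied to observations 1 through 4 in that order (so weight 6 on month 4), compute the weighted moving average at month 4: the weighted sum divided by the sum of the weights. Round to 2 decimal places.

4561.79

Weighted sum: 2·9070 + 5·443 + 1·2404 + 6·6851 = 18140 + 2215 + 2404 + 41106 = 63865
Weight total: 2 + 5 + 1 + 6 = 14
WMA = 63865 / 14 = 4561.79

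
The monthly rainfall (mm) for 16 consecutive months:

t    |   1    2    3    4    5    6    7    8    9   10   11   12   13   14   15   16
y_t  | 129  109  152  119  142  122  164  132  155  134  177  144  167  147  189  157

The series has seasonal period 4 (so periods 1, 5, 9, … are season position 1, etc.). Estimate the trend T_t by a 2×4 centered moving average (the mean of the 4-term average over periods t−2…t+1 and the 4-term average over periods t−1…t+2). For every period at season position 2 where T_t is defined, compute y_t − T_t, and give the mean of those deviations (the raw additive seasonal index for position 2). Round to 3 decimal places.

Season position 2 occurs at t = 6, 10, 14 (where T_t is defined).
t=6: T_6 = 138.37500; y_6 − T_6 = 122 − 138.37500 = -16.37500
t=10: T_10 = 151.00000; y_10 − T_10 = 134 − 151.00000 = -17.00000
t=14: T_14 = 163.37500; y_14 − T_14 = 147 − 163.37500 = -16.37500
Mean deviation: (-16.37500 + -17.00000 + -16.37500) / 3 = -16.583

-16.583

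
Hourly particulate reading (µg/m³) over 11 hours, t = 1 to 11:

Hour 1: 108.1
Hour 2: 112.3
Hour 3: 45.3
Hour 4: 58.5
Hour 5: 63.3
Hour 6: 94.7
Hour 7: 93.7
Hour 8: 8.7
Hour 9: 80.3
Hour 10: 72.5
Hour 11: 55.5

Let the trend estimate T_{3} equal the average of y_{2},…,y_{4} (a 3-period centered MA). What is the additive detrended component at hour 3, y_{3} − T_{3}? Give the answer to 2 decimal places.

Trend T_3 = (112.3 + 45.3 + 58.5) / 3 = 216.1/3 = 72.0333
Detrended value: 45.3 − 72.0333 = -26.73

-26.73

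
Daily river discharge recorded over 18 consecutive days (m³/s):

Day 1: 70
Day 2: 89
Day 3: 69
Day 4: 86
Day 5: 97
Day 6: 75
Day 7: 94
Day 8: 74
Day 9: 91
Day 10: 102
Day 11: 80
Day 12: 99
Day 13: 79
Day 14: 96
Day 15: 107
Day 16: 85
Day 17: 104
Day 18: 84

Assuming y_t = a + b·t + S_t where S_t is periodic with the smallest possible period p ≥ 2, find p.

First differences y_{t+1} − y_t: 19, -20, 17, 11, -22, 19, -20, 17, 11, -22, 19, -20, …
The difference pattern repeats every 5 terms and not for any smaller step, so p = 5.

5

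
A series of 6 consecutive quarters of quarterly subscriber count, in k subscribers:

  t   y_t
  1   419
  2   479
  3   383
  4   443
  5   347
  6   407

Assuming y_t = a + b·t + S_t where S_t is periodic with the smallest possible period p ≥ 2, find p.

First differences y_{t+1} − y_t: 60, -96, 60, -96, 60, …
The difference pattern repeats every 2 terms and not for any smaller step, so p = 2.

2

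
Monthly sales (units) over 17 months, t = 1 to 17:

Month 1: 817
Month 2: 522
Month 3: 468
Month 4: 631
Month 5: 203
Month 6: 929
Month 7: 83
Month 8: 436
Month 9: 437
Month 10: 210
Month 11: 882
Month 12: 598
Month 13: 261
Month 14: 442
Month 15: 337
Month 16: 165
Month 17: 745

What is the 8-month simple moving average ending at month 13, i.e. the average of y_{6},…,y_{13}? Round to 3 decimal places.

Sum of periods 6–13: 929 + 83 + 436 + 437 + 210 + 882 + 598 + 261 = 3836
Divide by 8: 3836 / 8 = 479.500

479.500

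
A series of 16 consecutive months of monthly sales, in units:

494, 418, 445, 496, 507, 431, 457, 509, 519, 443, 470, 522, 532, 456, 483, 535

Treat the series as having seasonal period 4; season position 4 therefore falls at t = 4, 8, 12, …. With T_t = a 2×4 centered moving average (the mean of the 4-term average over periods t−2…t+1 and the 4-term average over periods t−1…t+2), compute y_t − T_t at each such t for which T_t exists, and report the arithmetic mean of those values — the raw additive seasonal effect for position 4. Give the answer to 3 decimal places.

Season position 4 occurs at t = 4, 8, 12 (where T_t is defined).
t=4: T_4 = 468.12500; y_4 − T_4 = 496 − 468.12500 = 27.87500
t=8: T_8 = 480.50000; y_8 − T_8 = 509 − 480.50000 = 28.50000
t=12: T_12 = 493.37500; y_12 − T_12 = 522 − 493.37500 = 28.62500
Mean deviation: (27.87500 + 28.50000 + 28.62500) / 3 = 28.333

28.333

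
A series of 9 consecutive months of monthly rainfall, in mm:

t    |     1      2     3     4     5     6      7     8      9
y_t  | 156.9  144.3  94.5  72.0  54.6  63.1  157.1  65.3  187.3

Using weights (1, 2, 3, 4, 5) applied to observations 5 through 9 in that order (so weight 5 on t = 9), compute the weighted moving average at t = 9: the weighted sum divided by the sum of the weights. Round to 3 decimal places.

Weighted sum: 1·54.6 + 2·63.1 + 3·157.1 + 4·65.3 + 5·187.3 = 54.6 + 126.2 + 471.3 + 261.2 + 936.5 = 1849.8
Weight total: 1 + 2 + 3 + 4 + 5 = 15
WMA = 1849.8 / 15 = 123.320

123.320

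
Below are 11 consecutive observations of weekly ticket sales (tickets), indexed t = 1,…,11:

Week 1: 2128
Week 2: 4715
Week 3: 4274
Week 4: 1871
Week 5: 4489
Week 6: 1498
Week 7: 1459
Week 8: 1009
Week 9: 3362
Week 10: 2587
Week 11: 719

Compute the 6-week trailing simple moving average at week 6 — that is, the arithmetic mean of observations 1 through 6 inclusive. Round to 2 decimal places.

Sum of periods 1–6: 2128 + 4715 + 4274 + 1871 + 4489 + 1498 = 18975
Divide by 6: 18975 / 6 = 3162.50

3162.50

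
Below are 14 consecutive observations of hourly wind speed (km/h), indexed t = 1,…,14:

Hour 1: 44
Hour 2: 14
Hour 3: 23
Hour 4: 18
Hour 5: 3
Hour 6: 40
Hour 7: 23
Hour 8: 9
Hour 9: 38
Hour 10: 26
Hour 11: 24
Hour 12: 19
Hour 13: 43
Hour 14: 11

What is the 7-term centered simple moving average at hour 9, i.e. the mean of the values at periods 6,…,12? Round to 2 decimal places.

Sum of periods 6–12: 40 + 23 + 9 + 38 + 26 + 24 + 19 = 179
Divide by 7: 179 / 7 = 25.57

25.57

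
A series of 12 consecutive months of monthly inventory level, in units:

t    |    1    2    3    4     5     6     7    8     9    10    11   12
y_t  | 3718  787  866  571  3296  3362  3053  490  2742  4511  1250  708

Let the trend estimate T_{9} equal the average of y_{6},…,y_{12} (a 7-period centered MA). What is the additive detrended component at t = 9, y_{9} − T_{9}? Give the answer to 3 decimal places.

439.714

Trend T_9 = (3362 + 3053 + 490 + 2742 + 4511 + 1250 + 708) / 7 = 16116/7 = 2302.28571
Detrended value: 2742 − 2302.28571 = 439.714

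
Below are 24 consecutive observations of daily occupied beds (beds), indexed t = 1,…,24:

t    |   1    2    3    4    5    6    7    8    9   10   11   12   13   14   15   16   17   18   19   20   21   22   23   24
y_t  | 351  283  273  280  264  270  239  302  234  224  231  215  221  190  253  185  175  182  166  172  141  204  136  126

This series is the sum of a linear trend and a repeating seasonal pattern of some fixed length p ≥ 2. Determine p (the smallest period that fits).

7

First differences y_{t+1} − y_t: -68, -10, 7, -16, 6, -31, 63, -68, -10, 7, -16, 6, -31, 63, -68, -10, …
The difference pattern repeats every 7 terms and not for any smaller step, so p = 7.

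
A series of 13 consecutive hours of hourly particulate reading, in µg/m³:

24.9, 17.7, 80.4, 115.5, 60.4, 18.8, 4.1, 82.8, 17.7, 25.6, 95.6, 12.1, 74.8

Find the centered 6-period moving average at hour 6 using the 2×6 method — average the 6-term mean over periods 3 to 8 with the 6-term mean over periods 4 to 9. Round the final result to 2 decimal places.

Sum over 3–8: 80.4 + 115.5 + 60.4 + 18.8 + 4.1 + 82.8 = 362.0
Sum over 4–9: 115.5 + 60.4 + 18.8 + 4.1 + 82.8 + 17.7 = 299.3
CMA at t=6 = (362.0 + 299.3) / (2·6) = 661.3 / 12 = 55.11

55.11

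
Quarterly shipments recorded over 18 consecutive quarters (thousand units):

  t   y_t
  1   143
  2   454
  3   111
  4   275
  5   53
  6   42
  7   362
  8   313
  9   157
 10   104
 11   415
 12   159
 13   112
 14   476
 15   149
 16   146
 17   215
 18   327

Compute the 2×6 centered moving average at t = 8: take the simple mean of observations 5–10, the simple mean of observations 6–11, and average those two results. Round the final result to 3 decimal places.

202.000

Sum over 5–10: 53 + 42 + 362 + 313 + 157 + 104 = 1031
Sum over 6–11: 42 + 362 + 313 + 157 + 104 + 415 = 1393
CMA at t=8 = (1031 + 1393) / (2·6) = 2424 / 12 = 202.000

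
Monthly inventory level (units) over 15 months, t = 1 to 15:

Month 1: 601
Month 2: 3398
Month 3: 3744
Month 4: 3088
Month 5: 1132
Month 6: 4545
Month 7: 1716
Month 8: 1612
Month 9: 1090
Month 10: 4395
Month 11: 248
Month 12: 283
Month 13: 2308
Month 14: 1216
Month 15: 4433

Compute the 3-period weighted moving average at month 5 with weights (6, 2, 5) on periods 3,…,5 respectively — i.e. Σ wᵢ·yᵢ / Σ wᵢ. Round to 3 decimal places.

Weighted sum: 6·3744 + 2·3088 + 5·1132 = 22464 + 6176 + 5660 = 34300
Weight total: 6 + 2 + 5 = 13
WMA = 34300 / 13 = 2638.462

2638.462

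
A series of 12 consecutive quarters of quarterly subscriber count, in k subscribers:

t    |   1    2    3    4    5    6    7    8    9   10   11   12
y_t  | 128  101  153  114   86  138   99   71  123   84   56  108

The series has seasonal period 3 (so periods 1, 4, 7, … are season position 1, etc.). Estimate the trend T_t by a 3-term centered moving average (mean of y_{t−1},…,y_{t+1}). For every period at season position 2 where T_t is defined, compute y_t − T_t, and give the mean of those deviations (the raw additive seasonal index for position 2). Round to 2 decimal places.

-26.58

Season position 2 occurs at t = 2, 5, 8, 11 (where T_t is defined).
t=2: T_2 = 127.3333; y_2 − T_2 = 101 − 127.3333 = -26.3333
t=5: T_5 = 112.6667; y_5 − T_5 = 86 − 112.6667 = -26.6667
t=8: T_8 = 97.6667; y_8 − T_8 = 71 − 97.6667 = -26.6667
t=11: T_11 = 82.6667; y_11 − T_11 = 56 − 82.6667 = -26.6667
Mean deviation: (-26.3333 + -26.6667 + -26.6667 + -26.6667) / 4 = -26.58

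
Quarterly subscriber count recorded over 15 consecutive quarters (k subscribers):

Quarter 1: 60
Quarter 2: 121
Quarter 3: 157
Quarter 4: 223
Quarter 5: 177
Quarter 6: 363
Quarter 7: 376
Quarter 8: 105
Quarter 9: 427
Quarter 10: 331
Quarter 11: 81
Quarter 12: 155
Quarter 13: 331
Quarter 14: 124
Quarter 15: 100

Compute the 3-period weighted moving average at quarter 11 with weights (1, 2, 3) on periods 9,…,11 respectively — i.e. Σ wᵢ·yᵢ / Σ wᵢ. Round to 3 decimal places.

Weighted sum: 1·427 + 2·331 + 3·81 = 427 + 662 + 243 = 1332
Weight total: 1 + 2 + 3 = 6
WMA = 1332 / 6 = 222.000

222.000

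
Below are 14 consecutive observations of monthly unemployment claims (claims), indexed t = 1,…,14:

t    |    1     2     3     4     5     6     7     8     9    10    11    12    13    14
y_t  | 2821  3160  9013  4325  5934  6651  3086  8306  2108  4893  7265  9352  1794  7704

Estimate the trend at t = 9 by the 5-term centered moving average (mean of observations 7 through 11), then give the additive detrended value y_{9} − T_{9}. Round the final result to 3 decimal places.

Trend T_9 = (3086 + 8306 + 2108 + 4893 + 7265) / 5 = 25658/5 = 5131.60000
Detrended value: 2108 − 5131.60000 = -3023.600

-3023.600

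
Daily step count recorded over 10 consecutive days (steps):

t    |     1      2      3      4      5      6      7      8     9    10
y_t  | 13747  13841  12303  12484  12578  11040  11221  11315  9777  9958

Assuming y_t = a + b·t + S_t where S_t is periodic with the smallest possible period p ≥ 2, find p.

First differences y_{t+1} − y_t: 94, -1538, 181, 94, -1538, 181, 94, -1538, …
The difference pattern repeats every 3 terms and not for any smaller step, so p = 3.

3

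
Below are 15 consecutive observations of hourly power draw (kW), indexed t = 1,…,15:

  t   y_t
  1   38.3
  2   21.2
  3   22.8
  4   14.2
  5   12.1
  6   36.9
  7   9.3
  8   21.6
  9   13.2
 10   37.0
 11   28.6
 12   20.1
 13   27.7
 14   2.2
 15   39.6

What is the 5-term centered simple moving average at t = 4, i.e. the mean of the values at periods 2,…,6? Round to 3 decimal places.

21.440

Sum of periods 2–6: 21.2 + 22.8 + 14.2 + 12.1 + 36.9 = 107.2
Divide by 5: 107.2 / 5 = 21.440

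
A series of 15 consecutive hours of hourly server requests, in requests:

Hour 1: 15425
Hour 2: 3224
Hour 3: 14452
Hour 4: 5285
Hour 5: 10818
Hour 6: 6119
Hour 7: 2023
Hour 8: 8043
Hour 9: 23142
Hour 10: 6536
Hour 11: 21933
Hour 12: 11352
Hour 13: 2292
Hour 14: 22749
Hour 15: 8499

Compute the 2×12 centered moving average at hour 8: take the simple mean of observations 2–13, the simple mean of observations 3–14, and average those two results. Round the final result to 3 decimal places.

10415.125

Sum over 2–13: 3224 + 14452 + 5285 + 10818 + 6119 + 2023 + 8043 + 23142 + 6536 + 21933 + 11352 + 2292 = 115219
Sum over 3–14: 14452 + 5285 + 10818 + 6119 + 2023 + 8043 + 23142 + 6536 + 21933 + 11352 + 2292 + 22749 = 134744
CMA at t=8 = (115219 + 134744) / (2·12) = 249963 / 24 = 10415.125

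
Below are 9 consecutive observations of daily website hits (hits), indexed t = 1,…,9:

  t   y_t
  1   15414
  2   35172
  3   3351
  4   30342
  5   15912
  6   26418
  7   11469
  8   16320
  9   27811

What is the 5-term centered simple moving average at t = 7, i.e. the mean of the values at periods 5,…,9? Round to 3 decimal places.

19586.000

Sum of periods 5–9: 15912 + 26418 + 11469 + 16320 + 27811 = 97930
Divide by 5: 97930 / 5 = 19586.000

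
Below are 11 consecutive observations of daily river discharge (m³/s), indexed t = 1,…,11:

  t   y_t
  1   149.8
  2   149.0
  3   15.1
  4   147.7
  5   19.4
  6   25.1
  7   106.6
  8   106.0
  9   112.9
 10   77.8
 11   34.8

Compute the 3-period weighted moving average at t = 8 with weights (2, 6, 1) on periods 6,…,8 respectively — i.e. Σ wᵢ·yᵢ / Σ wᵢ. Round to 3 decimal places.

Weighted sum: 2·25.1 + 6·106.6 + 1·106.0 = 50.2 + 639.6 + 106.0 = 795.8
Weight total: 2 + 6 + 1 = 9
WMA = 795.8 / 9 = 88.422

88.422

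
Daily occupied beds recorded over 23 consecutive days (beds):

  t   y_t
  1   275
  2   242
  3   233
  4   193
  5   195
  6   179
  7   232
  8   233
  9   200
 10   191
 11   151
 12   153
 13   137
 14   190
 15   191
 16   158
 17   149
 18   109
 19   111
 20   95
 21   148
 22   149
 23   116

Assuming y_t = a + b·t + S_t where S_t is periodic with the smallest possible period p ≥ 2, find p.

First differences y_{t+1} − y_t: -33, -9, -40, 2, -16, 53, 1, -33, -9, -40, 2, -16, 53, 1, -33, -9, …
The difference pattern repeats every 7 terms and not for any smaller step, so p = 7.

7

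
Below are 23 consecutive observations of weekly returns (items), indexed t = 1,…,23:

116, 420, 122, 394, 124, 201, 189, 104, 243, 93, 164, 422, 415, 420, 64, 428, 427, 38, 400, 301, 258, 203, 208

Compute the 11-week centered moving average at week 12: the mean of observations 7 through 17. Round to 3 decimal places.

Sum of periods 7–17: 189 + 104 + 243 + 93 + 164 + 422 + 415 + 420 + 64 + 428 + 427 = 2969
Divide by 11: 2969 / 11 = 269.909

269.909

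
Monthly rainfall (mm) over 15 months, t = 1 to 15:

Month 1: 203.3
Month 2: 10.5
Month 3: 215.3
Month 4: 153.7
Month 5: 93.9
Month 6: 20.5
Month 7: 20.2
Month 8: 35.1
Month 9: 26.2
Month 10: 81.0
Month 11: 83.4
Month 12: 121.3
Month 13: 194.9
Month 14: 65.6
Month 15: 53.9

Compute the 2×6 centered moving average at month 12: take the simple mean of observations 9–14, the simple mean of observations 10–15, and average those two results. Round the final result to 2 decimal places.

97.71

Sum over 9–14: 26.2 + 81.0 + 83.4 + 121.3 + 194.9 + 65.6 = 572.4
Sum over 10–15: 81.0 + 83.4 + 121.3 + 194.9 + 65.6 + 53.9 = 600.1
CMA at t=12 = (572.4 + 600.1) / (2·6) = 1172.5 / 12 = 97.71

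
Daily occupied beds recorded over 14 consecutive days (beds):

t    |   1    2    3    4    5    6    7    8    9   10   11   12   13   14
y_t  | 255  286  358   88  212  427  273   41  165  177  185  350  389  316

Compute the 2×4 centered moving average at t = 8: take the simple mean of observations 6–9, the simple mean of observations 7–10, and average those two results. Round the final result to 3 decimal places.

Sum over 6–9: 427 + 273 + 41 + 165 = 906
Sum over 7–10: 273 + 41 + 165 + 177 = 656
CMA at t=8 = (906 + 656) / (2·4) = 1562 / 8 = 195.250

195.250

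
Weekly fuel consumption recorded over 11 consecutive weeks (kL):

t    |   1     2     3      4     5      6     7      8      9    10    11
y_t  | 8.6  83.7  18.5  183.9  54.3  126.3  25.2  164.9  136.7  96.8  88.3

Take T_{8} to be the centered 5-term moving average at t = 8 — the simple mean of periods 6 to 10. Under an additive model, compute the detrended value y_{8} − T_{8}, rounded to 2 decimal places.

Trend T_8 = (126.3 + 25.2 + 164.9 + 136.7 + 96.8) / 5 = 549.9/5 = 109.9800
Detrended value: 164.9 − 109.9800 = 54.92

54.92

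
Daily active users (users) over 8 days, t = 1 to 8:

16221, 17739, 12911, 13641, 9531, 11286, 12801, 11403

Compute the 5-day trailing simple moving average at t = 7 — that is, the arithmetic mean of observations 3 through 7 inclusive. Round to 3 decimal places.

12034.000

Sum of periods 3–7: 12911 + 13641 + 9531 + 11286 + 12801 = 60170
Divide by 5: 60170 / 5 = 12034.000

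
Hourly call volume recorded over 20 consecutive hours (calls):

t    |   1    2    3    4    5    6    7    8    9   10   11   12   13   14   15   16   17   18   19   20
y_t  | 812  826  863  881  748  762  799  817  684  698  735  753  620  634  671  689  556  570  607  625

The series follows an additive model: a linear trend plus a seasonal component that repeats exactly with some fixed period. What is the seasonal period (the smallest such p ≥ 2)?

First differences y_{t+1} − y_t: 14, 37, 18, -133, 14, 37, 18, -133, 14, 37, …
The difference pattern repeats every 4 terms and not for any smaller step, so p = 4.

4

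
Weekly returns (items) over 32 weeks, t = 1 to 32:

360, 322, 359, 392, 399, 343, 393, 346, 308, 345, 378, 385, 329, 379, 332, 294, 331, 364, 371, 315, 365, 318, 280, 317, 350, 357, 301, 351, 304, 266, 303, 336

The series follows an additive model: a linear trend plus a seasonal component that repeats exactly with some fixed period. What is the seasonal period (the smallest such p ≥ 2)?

First differences y_{t+1} − y_t: -38, 37, 33, 7, -56, 50, -47, -38, 37, 33, 7, -56, 50, -47, -38, 37, …
The difference pattern repeats every 7 terms and not for any smaller step, so p = 7.

7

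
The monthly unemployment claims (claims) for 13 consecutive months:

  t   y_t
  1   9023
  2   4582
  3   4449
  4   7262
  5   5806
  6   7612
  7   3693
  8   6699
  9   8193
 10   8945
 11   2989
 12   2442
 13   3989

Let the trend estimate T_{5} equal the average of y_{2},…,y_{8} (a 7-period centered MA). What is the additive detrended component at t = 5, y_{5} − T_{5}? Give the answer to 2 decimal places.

77.00

Trend T_5 = (4582 + 4449 + 7262 + 5806 + 7612 + 3693 + 6699) / 7 = 40103/7 = 5729.0000
Detrended value: 5806 − 5729.0000 = 77.00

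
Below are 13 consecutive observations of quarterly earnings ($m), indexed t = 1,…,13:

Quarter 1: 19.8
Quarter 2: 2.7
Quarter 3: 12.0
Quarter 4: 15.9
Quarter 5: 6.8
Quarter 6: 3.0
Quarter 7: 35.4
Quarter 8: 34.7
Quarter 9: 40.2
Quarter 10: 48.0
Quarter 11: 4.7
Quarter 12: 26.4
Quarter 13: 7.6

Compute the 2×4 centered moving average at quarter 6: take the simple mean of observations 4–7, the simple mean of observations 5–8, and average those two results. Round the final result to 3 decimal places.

Sum over 4–7: 15.9 + 6.8 + 3.0 + 35.4 = 61.1
Sum over 5–8: 6.8 + 3.0 + 35.4 + 34.7 = 79.9
CMA at t=6 = (61.1 + 79.9) / (2·4) = 141.0 / 8 = 17.625

17.625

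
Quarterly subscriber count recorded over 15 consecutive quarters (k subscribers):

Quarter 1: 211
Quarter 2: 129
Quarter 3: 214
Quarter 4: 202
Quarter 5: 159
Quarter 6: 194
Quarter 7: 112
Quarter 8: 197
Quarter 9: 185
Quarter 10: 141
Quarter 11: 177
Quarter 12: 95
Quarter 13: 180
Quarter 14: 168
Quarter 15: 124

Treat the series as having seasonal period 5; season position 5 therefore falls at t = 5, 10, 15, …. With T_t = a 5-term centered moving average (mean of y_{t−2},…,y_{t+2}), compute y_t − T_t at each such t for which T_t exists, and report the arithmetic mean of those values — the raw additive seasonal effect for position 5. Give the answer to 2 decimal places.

-17.60

Season position 5 occurs at t = 5, 10 (where T_t is defined).
t=5: T_5 = 176.2000; y_5 − T_5 = 159 − 176.2000 = -17.2000
t=10: T_10 = 159.0000; y_10 − T_10 = 141 − 159.0000 = -18.0000
Mean deviation: (-17.2000 + -18.0000) / 2 = -17.60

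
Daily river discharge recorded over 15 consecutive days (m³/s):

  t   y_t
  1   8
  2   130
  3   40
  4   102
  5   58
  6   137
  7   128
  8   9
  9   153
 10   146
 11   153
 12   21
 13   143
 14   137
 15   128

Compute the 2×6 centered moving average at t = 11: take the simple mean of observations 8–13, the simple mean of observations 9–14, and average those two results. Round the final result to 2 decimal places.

Sum over 8–13: 9 + 153 + 146 + 153 + 21 + 143 = 625
Sum over 9–14: 153 + 146 + 153 + 21 + 143 + 137 = 753
CMA at t=11 = (625 + 753) / (2·6) = 1378 / 12 = 114.83

114.83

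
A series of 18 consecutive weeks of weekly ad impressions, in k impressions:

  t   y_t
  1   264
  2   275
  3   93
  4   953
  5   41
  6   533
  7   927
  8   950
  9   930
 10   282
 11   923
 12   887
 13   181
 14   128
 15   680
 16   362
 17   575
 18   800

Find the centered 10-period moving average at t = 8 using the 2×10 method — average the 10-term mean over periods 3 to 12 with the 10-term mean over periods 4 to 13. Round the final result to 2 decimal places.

656.30

Sum over 3–12: 93 + 953 + 41 + 533 + 927 + 950 + 930 + 282 + 923 + 887 = 6519
Sum over 4–13: 953 + 41 + 533 + 927 + 950 + 930 + 282 + 923 + 887 + 181 = 6607
CMA at t=8 = (6519 + 6607) / (2·10) = 13126 / 20 = 656.30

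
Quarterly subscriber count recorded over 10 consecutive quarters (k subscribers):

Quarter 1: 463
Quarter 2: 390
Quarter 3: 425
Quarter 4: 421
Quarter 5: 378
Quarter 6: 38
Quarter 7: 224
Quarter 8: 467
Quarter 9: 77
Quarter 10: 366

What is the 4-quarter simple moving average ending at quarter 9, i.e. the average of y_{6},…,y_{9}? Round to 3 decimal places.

201.500

Sum of periods 6–9: 38 + 224 + 467 + 77 = 806
Divide by 4: 806 / 4 = 201.500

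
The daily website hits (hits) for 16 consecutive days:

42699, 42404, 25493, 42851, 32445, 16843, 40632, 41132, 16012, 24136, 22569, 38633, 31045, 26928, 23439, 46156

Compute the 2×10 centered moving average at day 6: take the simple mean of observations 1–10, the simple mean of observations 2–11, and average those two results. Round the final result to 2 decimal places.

Sum over 1–10: 42699 + 42404 + 25493 + 42851 + 32445 + 16843 + 40632 + 41132 + 16012 + 24136 = 324647
Sum over 2–11: 42404 + 25493 + 42851 + 32445 + 16843 + 40632 + 41132 + 16012 + 24136 + 22569 = 304517
CMA at t=6 = (324647 + 304517) / (2·10) = 629164 / 20 = 31458.20

31458.20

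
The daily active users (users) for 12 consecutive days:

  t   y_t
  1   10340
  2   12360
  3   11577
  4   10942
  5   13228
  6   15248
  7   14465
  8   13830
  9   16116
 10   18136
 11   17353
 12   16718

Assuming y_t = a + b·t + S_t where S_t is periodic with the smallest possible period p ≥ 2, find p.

4

First differences y_{t+1} − y_t: 2020, -783, -635, 2286, 2020, -783, -635, 2286, 2020, -783, …
The difference pattern repeats every 4 terms and not for any smaller step, so p = 4.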